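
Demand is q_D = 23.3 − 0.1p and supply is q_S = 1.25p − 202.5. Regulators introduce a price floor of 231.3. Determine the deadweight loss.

221.47

In inverse form: demand p = 233 − 10q, supply p = 162 + 0.8q.
Competitive equilibrium: 233 − 10q = 162 + 0.8q → q* = 6.5741, p* = 167.2593.
At the floor p = 231.3, quantity demanded = (233 − 231.3)/10 = 0.17.
Sellers' marginal cost at q' = 0.17: 162 + 0.8·0.17 = 162.136.
Δq = 6.5741 − 0.17 = 6.4041; wedge = 231.3 − 162.136 = 69.164.
Welfare loss = ½ × 6.4041 × 69.164 = 221.47.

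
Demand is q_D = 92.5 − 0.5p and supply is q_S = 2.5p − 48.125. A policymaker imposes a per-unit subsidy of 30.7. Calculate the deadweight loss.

In inverse form: demand p = 185 − 2q, supply p = 19.25 + 0.4q.
Competitive equilibrium: 185 − 2q = 19.25 + 0.4q → q* = 69.0625, p* = 46.875.
The subsidy lowers effective supply by 30.7: p = 0.4q − 11.45.
New quantity: 185 − 2q = 0.4q − 11.45 → q' = 81.8542.
Overproduction Δq = 81.8542 − 69.0625 = 12.7917; wedge = subsidy = 30.7.
Deadweight loss = ½ × 12.7917 × 30.7 = 196.35.

196.35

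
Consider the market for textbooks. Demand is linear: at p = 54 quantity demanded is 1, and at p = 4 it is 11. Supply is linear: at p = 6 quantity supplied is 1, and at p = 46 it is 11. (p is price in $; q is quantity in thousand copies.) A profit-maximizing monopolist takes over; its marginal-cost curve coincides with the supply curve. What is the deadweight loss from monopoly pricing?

$23.02 thousand

Demand slope = (4 − 54)/(11 − 1) = −5, so p = 59 − 5q.
Supply slope = (46 − 6)/(11 − 1) = 4, so p = 2 + 4q.
Competitive equilibrium: 59 − 5q = 2 + 4q → q* = 6.3333, p* = 27.3333.
Marginal revenue: MR = 59 − 10q. Set MR = MC: 59 − 10q = 2 + 4q → q_m = 4.0714.
Price p_m = 59 − 5·4.0714 = 38.643; MC(q_m) = 2 + 4·4.0714 = 18.2856.
Competitive q* = 6.3333, so Δq = 2.2619; wedge = 38.643 − 18.2856 = 20.3574.
Deadweight loss = ½ × 2.2619 × 20.3574 = $23.02 thousand.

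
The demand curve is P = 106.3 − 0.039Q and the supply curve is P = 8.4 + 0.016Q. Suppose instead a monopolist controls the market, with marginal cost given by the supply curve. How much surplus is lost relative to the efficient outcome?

14998.44

Competitive equilibrium: 106.3 − 0.039Q = 8.4 + 0.016Q → Q* = 1780, P* = 36.88.
Marginal revenue: MR = 106.3 − 0.078Q. Set MR = MC: 106.3 − 0.078Q = 8.4 + 0.016Q → Q_m = 1041.48936.
Price P_m = 106.3 − 0.039·1041.48936 = 65.68191; MC(Q_m) = 8.4 + 0.016·1041.48936 = 25.06383.
Competitive Q* = 1780, so ΔQ = 738.51064; wedge = 65.68191 − 25.06383 = 40.61808.
DWL = ½ × 738.51064 × 40.61808 = 14998.44.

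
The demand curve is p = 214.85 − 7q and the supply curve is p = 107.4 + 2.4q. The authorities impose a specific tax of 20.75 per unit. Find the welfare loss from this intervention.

22.90

Competitive equilibrium: 214.85 − 7q = 107.4 + 2.4q → q* = 11.4309, p* = 134.834.
With the tax, the buyer price exceeds the seller price by 20.75: (214.85 − 7q) − (107.4 + 2.4q) = 20.75 → q' = 9.2234.
Δq = 11.4309 − 9.2234 = 2.2075; the wedge equals the tax, 20.75.
Deadweight loss = ½ × 2.2075 × 20.75 = 22.90.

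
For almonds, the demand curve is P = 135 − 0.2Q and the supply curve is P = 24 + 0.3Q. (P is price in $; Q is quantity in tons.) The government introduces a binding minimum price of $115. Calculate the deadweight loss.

$3721

Competitive equilibrium: 135 − 0.2Q = 24 + 0.3Q → Q* = 222, P* = 90.6.
At the floor P = 115, quantity demanded = (135 − 115)/0.2 = 100.
Sellers' marginal cost at Q' = 100: 24 + 0.3·100 = 54.
ΔQ = 222 − 100 = 122; wedge = 115 − 54 = 61.
Welfare loss = ½ × 122 × 61 = $3721.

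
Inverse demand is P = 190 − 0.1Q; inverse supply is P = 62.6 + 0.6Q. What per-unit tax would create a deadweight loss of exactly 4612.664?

80.36

Competitive equilibrium: 190 − 0.1Q = 62.6 + 0.6Q → Q* = 182, P* = 171.8.
A tax t gives ΔQ = t/0.7 and wedge t, so DWL = t²/1.4.
t²/1.4 = 4612.664 → t² = 6457.7296 → t = 80.36.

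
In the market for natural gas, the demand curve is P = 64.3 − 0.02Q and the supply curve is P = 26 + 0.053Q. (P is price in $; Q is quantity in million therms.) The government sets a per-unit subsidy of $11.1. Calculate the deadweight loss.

Competitive equilibrium: 64.3 − 0.02Q = 26 + 0.053Q → Q* = 524.6575, P* = 53.8068.
The subsidy lowers effective supply by 11.1: P = 14.9 + 0.053Q.
New quantity: 64.3 − 0.02Q = 14.9 + 0.053Q → Q' = 676.7123.
Overproduction ΔQ = 676.7123 − 524.6575 = 152.0548; wedge = subsidy = 11.1.
The triangle = ½ × 152.0548 × 11.1 = $843.90 million.

$843.90 million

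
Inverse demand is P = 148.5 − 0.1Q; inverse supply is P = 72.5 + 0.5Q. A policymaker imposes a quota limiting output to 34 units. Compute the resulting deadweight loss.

2576.13

Competitive equilibrium: 148.5 − 0.1Q = 72.5 + 0.5Q → Q* = 126.6667, P* = 135.8333.
At Q = 34: demand price = 148.5 − 0.1·34 = 145.1; supply price = 72.5 + 0.5·34 = 89.5.
ΔQ = 126.6667 − 34 = 92.6667; wedge = 145.1 − 89.5 = 55.6.
The triangle = ½ × 92.6667 × 55.6 = 2576.13.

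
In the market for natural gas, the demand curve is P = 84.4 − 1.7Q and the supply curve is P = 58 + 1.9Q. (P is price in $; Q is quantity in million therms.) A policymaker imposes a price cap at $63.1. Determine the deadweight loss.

$38.91 million

Competitive equilibrium: 84.4 − 1.7Q = 58 + 1.9Q → Q* = 7.3333, P* = 71.9333.
At the ceiling P = 63.1, quantity supplied = (63.1 − 58)/1.9 = 2.6842.
Willingness to pay at Q' = 2.6842: 84.4 − 1.7·2.6842 = 79.8369.
ΔQ = 7.3333 − 2.6842 = 4.6491; wedge = 79.8369 − 63.1 = 16.7369.
Deadweight loss = ½ × 4.6491 × 16.7369 = $38.91 million.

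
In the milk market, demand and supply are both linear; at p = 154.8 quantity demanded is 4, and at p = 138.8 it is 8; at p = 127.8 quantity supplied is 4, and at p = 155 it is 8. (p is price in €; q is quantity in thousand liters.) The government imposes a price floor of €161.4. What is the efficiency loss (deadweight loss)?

Demand slope = (138.8 − 154.8)/(8 − 4) = −4, so p = 170.8 − 4q.
Supply slope = (155 − 127.8)/(8 − 4) = 6.8, so p = 100.6 + 6.8q.
Competitive equilibrium: 170.8 − 4q = 100.6 + 6.8q → q* = 6.5, p* = 144.8.
At the floor p = 161.4, quantity demanded = (170.8 − 161.4)/4 = 2.35.
Sellers' marginal cost at q' = 2.35: 100.6 + 6.8·2.35 = 116.58.
Δq = 6.5 − 2.35 = 4.15; wedge = 161.4 − 116.58 = 44.82.
DWL = ½ × 4.15 × 44.82 = €93 thousand.

€93 thousand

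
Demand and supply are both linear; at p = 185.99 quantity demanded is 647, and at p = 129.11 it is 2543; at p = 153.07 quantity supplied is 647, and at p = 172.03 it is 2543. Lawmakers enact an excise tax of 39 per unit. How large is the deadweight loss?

Demand slope = (129.11 − 185.99)/(2543 − 647) = −0.03, so p = 205.4 − 0.03q.
Supply slope = (172.03 − 153.07)/(2543 − 647) = 0.01, so p = 146.6 + 0.01q.
Competitive equilibrium: 205.4 − 0.03q = 146.6 + 0.01q → q* = 1470, p* = 161.3.
With the tax, the buyer price exceeds the seller price by 39: (205.4 − 0.03q) − (146.6 + 0.01q) = 39 → q' = 495.
Δq = 1470 − 495 = 975; the wedge equals the tax, 39.
DWL = ½ × 975 × 39 = 19012.50.

19012.50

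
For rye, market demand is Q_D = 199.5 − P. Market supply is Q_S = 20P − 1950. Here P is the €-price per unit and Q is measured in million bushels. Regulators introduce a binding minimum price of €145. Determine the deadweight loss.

€954.67 million

In inverse form: demand P = 199.5 − Q, supply P = 97.5 + 0.05Q.
Competitive equilibrium: 199.5 − Q = 97.5 + 0.05Q → Q* = 97.1429, P* = 102.3571.
At the floor P = 145, quantity demanded = (199.5 − 145)/1 = 54.5.
Sellers' marginal cost at Q' = 54.5: 97.5 + 0.05·54.5 = 100.225.
ΔQ = 97.1429 − 54.5 = 42.6429; wedge = 145 − 100.225 = 44.775.
Deadweight loss = ½ × 42.6429 × 44.775 = €954.67 million.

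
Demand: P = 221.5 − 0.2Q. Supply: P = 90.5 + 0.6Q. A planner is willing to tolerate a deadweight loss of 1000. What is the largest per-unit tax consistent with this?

Competitive equilibrium: 221.5 − 0.2Q = 90.5 + 0.6Q → Q* = 163.75, P* = 188.75.
A tax t gives ΔQ = t/0.8 and wedge t, so DWL = t²/1.6.
t²/1.6 = 1000 → t² = 1600 → t = 40.

40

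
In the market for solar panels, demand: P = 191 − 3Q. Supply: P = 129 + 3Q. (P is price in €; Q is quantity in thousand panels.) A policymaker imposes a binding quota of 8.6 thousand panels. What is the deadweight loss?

Competitive equilibrium: 191 − 3Q = 129 + 3Q → Q* = 10.3333, P* = 160.
At Q = 8.6: demand price = 191 − 3·8.6 = 165.2; supply price = 129 + 3·8.6 = 154.8.
ΔQ = 10.3333 − 8.6 = 1.7333; wedge = 165.2 − 154.8 = 10.4.
Welfare loss = ½ × 1.7333 × 10.4 = €9.01 thousand.

€9.01 thousand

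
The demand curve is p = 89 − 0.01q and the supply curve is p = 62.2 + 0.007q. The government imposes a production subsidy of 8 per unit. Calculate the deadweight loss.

Competitive equilibrium: 89 − 0.01q = 62.2 + 0.007q → q* = 1576.4706, p* = 73.2353.
The subsidy lowers effective supply by 8: p = 54.2 + 0.007q.
New quantity: 89 − 0.01q = 54.2 + 0.007q → q' = 2047.0588.
Overproduction Δq = 2047.0588 − 1576.4706 = 470.5882; wedge = subsidy = 8.
The triangle = ½ × 470.5882 × 8 = 1882.35.

1882.35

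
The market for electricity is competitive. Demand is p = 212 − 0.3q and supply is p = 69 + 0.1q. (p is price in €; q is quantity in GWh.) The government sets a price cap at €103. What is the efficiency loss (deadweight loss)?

€61.25

Competitive equilibrium: 212 − 0.3q = 69 + 0.1q → q* = 357.5, p* = 104.75.
At the ceiling p = 103, quantity supplied = (103 − 69)/0.1 = 340.
Willingness to pay at q' = 340: 212 − 0.3·340 = 110.
Δq = 357.5 − 340 = 17.5; wedge = 110 − 103 = 7.
Deadweight loss = ½ × 17.5 × 7 = €61.25.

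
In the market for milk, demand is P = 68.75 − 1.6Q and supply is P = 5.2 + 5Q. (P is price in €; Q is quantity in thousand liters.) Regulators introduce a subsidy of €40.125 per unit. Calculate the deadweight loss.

€121.97 thousand

Competitive equilibrium: 68.75 − 1.6Q = 5.2 + 5Q → Q* = 9.6288, P* = 53.3439.
The subsidy lowers effective supply by 40.125: P = 5Q − 34.925.
New quantity: 68.75 − 1.6Q = 5Q − 34.925 → Q' = 15.7083.
Overproduction ΔQ = 15.7083 − 9.6288 = 6.0795; wedge = subsidy = 40.125.
Welfare loss = ½ × 6.0795 × 40.125 = €121.97 thousand.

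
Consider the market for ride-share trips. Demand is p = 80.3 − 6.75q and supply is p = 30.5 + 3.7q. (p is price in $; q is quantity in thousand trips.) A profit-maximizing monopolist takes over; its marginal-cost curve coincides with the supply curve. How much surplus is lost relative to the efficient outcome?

Competitive equilibrium: 80.3 − 6.75q = 30.5 + 3.7q → q* = 4.7656, p* = 48.1325.
Marginal revenue: MR = 80.3 − 13.5q. Set MR = MC: 80.3 − 13.5q = 30.5 + 3.7q → q_m = 2.8953.
Price p_m = 80.3 − 6.75·2.8953 = 60.7567; MC(q_m) = 30.5 + 3.7·2.8953 = 41.2126.
Competitive q* = 4.7656, so Δq = 1.8703; wedge = 60.7567 − 41.2126 = 19.5441.
Welfare loss = ½ × 1.8703 × 19.5441 = $18.28 thousand.

$18.28 thousand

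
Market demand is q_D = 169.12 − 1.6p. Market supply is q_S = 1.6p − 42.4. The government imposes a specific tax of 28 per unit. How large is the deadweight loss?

In inverse form: demand p = 105.7 − 0.625q, supply p = 26.5 + 0.625q.
Competitive equilibrium: 105.7 − 0.625q = 26.5 + 0.625q → q* = 63.36, p* = 66.1.
With the tax, the buyer price exceeds the seller price by 28: (105.7 − 0.625q) − (26.5 + 0.625q) = 28 → q' = 40.96.
Δq = 63.36 − 40.96 = 22.4; the wedge equals the tax, 28.
DWL = ½ × 22.4 × 28 = 313.60.

313.60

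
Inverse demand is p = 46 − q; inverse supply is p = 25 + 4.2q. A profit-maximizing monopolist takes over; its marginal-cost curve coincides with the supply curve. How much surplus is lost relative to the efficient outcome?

1.10

Competitive equilibrium: 46 − q = 25 + 4.2q → q* = 4.0385, p* = 41.9615.
Marginal revenue: MR = 46 − 2q. Set MR = MC: 46 − 2q = 25 + 4.2q → q_m = 3.3871.
Price p_m = 46 − 1·3.3871 = 42.6129; MC(q_m) = 25 + 4.2·3.3871 = 39.2258.
Competitive q* = 4.0385, so Δq = 0.6514; wedge = 42.6129 − 39.2258 = 3.3871.
The triangle = ½ × 0.6514 × 3.3871 = 1.10.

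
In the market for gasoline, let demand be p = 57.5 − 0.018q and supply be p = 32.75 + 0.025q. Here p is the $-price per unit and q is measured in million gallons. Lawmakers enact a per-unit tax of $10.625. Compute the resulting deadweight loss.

Competitive equilibrium: 57.5 − 0.018q = 32.75 + 0.025q → q* = 575.5814, p* = 47.1395.
With the tax, the buyer price exceeds the seller price by 10.625: (57.5 − 0.018q) − (32.75 + 0.025q) = 10.625 → q' = 328.4884.
Δq = 575.5814 − 328.4884 = 247.093; the wedge equals the tax, 10.625.
Welfare loss = ½ × 247.093 × 10.625 = $1312.68 million.

$1312.68 million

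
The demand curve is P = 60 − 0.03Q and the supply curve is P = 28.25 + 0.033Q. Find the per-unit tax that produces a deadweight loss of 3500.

Competitive equilibrium: 60 − 0.03Q = 28.25 + 0.033Q → Q* = 503.9683, P* = 44.881.
A tax t gives ΔQ = t/0.063 and wedge t, so DWL = t²/0.126.
t²/0.126 = 3500 → t² = 441 → t = 21.

21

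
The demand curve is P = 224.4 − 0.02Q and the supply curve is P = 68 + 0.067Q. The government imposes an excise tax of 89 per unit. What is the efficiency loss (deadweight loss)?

Competitive equilibrium: 224.4 − 0.02Q = 68 + 0.067Q → Q* = 1797.7011, P* = 188.446.
With the tax, the buyer price exceeds the seller price by 89: (224.4 − 0.02Q) − (68 + 0.067Q) = 89 → Q' = 774.7126.
ΔQ = 1797.7011 − 774.7126 = 1022.9885; the wedge equals the tax, 89.
Welfare loss = ½ × 1022.9885 × 89 = 45522.99.

45522.99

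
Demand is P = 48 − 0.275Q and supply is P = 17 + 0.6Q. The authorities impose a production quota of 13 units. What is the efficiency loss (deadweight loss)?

Competitive equilibrium: 48 − 0.275Q = 17 + 0.6Q → Q* = 35.4286, P* = 38.2571.
At Q = 13: demand price = 48 − 0.275·13 = 44.425; supply price = 17 + 0.6·13 = 24.8.
ΔQ = 35.4286 − 13 = 22.4286; wedge = 44.425 − 24.8 = 19.625.
DWL = ½ × 22.4286 × 19.625 = 220.08.

220.08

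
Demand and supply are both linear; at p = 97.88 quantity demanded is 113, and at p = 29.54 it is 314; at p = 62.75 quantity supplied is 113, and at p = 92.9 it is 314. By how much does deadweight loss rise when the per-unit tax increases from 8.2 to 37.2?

Demand slope = (29.54 − 97.88)/(314 − 113) = −0.34, so p = 136.3 − 0.34q.
Supply slope = (92.9 − 62.75)/(314 − 113) = 0.15, so p = 45.8 + 0.15q.
Competitive equilibrium: 136.3 − 0.34q = 45.8 + 0.15q → q* = 184.6939, p* = 73.5041.
For a per-unit tax t: Δq = t/0.49, so DWL = ½·t·(t/0.49) = t²/0.98.
At t = 8.2: DWL = 68.612. At t = 37.2: DWL = 1412.082.
Increase = 1412.082 − 68.612 = 1343.47.

1343.47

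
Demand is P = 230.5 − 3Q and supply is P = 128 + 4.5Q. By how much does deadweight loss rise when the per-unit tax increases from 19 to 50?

Competitive equilibrium: 230.5 − 3Q = 128 + 4.5Q → Q* = 13.6667, P* = 189.5.
For a per-unit tax t: ΔQ = t/7.5, so DWL = ½·t·(t/7.5) = t²/15.
At t = 19: DWL = 24.067. At t = 50: DWL = 166.667.
Increase = 166.667 − 24.067 = 142.60.

142.60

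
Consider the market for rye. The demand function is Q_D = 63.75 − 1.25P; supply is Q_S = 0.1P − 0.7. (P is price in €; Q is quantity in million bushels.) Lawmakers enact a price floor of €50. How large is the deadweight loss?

€43.07 million

In inverse form: demand P = 51 − 0.8Q, supply P = 7 + 10Q.
Competitive equilibrium: 51 − 0.8Q = 7 + 10Q → Q* = 4.0741, P* = 47.7407.
At the floor P = 50, quantity demanded = (51 − 50)/0.8 = 1.25.
Sellers' marginal cost at Q' = 1.25: 7 + 10·1.25 = 19.5.
ΔQ = 4.0741 − 1.25 = 2.8241; wedge = 50 − 19.5 = 30.5.
Deadweight loss = ½ × 2.8241 × 30.5 = €43.07 million.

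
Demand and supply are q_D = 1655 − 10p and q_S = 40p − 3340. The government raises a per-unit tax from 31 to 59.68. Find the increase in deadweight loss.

In inverse form: demand p = 165.5 − 0.1q, supply p = 83.5 + 0.025q.
Competitive equilibrium: 165.5 − 0.1q = 83.5 + 0.025q → q* = 656, p* = 99.9.
For a per-unit tax t: Δq = t/0.125, so DWL = ½·t·(t/0.125) = t²/0.25.
At t = 31: DWL = 3844. At t = 59.68: DWL = 14246.81.
Increase = 14246.81 − 3844 = 10402.81.

10402.81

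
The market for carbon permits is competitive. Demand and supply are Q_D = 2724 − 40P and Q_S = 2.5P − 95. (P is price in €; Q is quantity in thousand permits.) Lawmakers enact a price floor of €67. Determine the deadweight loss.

€152.89 thousand

In inverse form: demand P = 68.1 − 0.025Q, supply P = 38 + 0.4Q.
Competitive equilibrium: 68.1 − 0.025Q = 38 + 0.4Q → Q* = 70.8235, P* = 66.3294.
At the floor P = 67, quantity demanded = (68.1 − 67)/0.025 = 44.
Sellers' marginal cost at Q' = 44: 38 + 0.4·44 = 55.6.
ΔQ = 70.8235 − 44 = 26.8235; wedge = 67 − 55.6 = 11.4.
The triangle = ½ × 26.8235 × 11.4 = €152.89 thousand.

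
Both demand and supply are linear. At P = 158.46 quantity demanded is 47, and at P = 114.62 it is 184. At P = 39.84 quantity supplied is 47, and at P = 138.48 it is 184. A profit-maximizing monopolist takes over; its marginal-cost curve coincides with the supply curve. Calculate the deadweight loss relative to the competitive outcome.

746.77

Demand slope = (114.62 − 158.46)/(184 − 47) = −0.32, so P = 173.5 − 0.32Q.
Supply slope = (138.48 − 39.84)/(184 − 47) = 0.72, so P = 6 + 0.72Q.
Competitive equilibrium: 173.5 − 0.32Q = 6 + 0.72Q → Q* = 161.0577, P* = 121.9615.
Marginal revenue: MR = 173.5 − 0.64Q. Set MR = MC: 173.5 − 0.64Q = 6 + 0.72Q → Q_m = 123.1618.
Price P_m = 173.5 − 0.32·123.1618 = 134.0882; MC(Q_m) = 6 + 0.72·123.1618 = 94.6765.
Competitive Q* = 161.0577, so ΔQ = 37.8959; wedge = 134.0882 − 94.6765 = 39.4117.
The triangle = ½ × 37.8959 × 39.4117 = 746.77.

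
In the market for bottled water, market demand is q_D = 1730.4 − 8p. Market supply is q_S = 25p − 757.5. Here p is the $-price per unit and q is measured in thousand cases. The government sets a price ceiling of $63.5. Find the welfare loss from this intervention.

$7290.61 thousand

In inverse form: demand p = 216.3 − 0.125q, supply p = 30.3 + 0.04q.
Competitive equilibrium: 216.3 − 0.125q = 30.3 + 0.04q → q* = 1127.2727, p* = 75.3909.
At the ceiling p = 63.5, quantity supplied = (63.5 − 30.3)/0.04 = 830.
Willingness to pay at q' = 830: 216.3 − 0.125·830 = 112.55.
Δq = 1127.2727 − 830 = 297.2727; wedge = 112.55 − 63.5 = 49.05.
Welfare loss = ½ × 297.2727 × 49.05 = $7290.61 thousand.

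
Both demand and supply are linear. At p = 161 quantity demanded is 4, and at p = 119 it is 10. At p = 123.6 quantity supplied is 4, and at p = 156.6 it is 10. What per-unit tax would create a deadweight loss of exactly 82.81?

45.5

Demand slope = (119 − 161)/(10 − 4) = −7, so p = 189 − 7q.
Supply slope = (156.6 − 123.6)/(10 − 4) = 5.5, so p = 101.6 + 5.5q.
Competitive equilibrium: 189 − 7q = 101.6 + 5.5q → q* = 6.992, p* = 140.056.
A tax t gives Δq = t/12.5 and wedge t, so DWL = t²/25.
t²/25 = 82.81 → t² = 2070.25 → t = 45.5.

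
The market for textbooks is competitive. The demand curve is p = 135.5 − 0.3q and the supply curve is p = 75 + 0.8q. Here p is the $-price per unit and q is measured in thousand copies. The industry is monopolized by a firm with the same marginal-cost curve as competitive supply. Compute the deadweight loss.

$76.40 thousand

Competitive equilibrium: 135.5 − 0.3q = 75 + 0.8q → q* = 55, p* = 119.
Marginal revenue: MR = 135.5 − 0.6q. Set MR = MC: 135.5 − 0.6q = 75 + 0.8q → q_m = 43.2143.
Price p_m = 135.5 − 0.3·43.2143 = 122.5357; MC(q_m) = 75 + 0.8·43.2143 = 109.5714.
Competitive q* = 55, so Δq = 11.7857; wedge = 122.5357 − 109.5714 = 12.9643.
DWL = ½ × 11.7857 × 12.9643 = $76.40 thousand.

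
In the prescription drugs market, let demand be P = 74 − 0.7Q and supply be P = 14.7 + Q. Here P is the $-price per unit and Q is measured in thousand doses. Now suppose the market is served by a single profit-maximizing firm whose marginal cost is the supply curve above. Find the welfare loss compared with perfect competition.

Competitive equilibrium: 74 − 0.7Q = 14.7 + Q → Q* = 34.88235, P* = 49.58235.
Marginal revenue: MR = 74 − 1.4Q. Set MR = MC: 74 − 1.4Q = 14.7 + Q → Q_m = 24.70833.
Price P_m = 74 − 0.7·24.70833 = 56.70417; MC(Q_m) = 14.7 + 1·24.70833 = 39.40833.
Competitive Q* = 34.88235, so ΔQ = 10.17402; wedge = 56.70417 − 39.40833 = 17.29584.
Welfare loss = ½ × 10.17402 × 17.29584 = $87.98 thousand.

$87.98 thousand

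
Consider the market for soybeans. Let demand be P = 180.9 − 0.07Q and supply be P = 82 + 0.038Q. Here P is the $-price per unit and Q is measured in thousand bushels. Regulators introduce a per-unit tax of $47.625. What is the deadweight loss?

Competitive equilibrium: 180.9 − 0.07Q = 82 + 0.038Q → Q* = 915.7407, P* = 116.7981.
With the tax, the buyer price exceeds the seller price by 47.625: (180.9 − 0.07Q) − (82 + 0.038Q) = 47.625 → Q' = 474.7685.
ΔQ = 915.7407 − 474.7685 = 440.9722; the wedge equals the tax, 47.625.
Welfare loss = ½ × 440.9722 × 47.625 = $10500.65 thousand.

$10500.65 thousand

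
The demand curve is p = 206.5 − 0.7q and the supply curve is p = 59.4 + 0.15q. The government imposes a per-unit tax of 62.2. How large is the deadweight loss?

Competitive equilibrium: 206.5 − 0.7q = 59.4 + 0.15q → q* = 173.0588, p* = 85.3588.
With the tax, the buyer price exceeds the seller price by 62.2: (206.5 − 0.7q) − (59.4 + 0.15q) = 62.2 → q' = 99.8824.
Δq = 173.0588 − 99.8824 = 73.1764; the wedge equals the tax, 62.2.
DWL = ½ × 73.1764 × 62.2 = 2275.79.

2275.79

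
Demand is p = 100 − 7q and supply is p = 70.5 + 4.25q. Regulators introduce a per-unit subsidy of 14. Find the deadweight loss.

Competitive equilibrium: 100 − 7q = 70.5 + 4.25q → q* = 2.6222, p* = 81.6444.
The subsidy lowers effective supply by 14: p = 56.5 + 4.25q.
New quantity: 100 − 7q = 56.5 + 4.25q → q' = 3.8667.
Overproduction Δq = 3.8667 − 2.6222 = 1.2445; wedge = subsidy = 14.
Welfare loss = ½ × 1.2445 × 14 = 8.71.

8.71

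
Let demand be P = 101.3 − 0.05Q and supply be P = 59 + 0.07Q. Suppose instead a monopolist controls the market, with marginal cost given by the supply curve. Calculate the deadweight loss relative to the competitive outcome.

Competitive equilibrium: 101.3 − 0.05Q = 59 + 0.07Q → Q* = 352.5, P* = 83.675.
Marginal revenue: MR = 101.3 − 0.1Q. Set MR = MC: 101.3 − 0.1Q = 59 + 0.07Q → Q_m = 248.8235.
Price P_m = 101.3 − 0.05·248.8235 = 88.8588; MC(Q_m) = 59 + 0.07·248.8235 = 76.4176.
Competitive Q* = 352.5, so ΔQ = 103.6765; wedge = 88.8588 − 76.4176 = 12.4412.
Welfare loss = ½ × 103.6765 × 12.4412 = 644.93.

644.93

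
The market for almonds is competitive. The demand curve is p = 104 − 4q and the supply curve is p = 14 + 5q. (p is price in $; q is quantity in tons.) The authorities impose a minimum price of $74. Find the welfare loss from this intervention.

Competitive equilibrium: 104 − 4q = 14 + 5q → q* = 10, p* = 64.
At the floor p = 74, quantity demanded = (104 − 74)/4 = 7.5.
Sellers' marginal cost at q' = 7.5: 14 + 5·7.5 = 51.5.
Δq = 10 − 7.5 = 2.5; wedge = 74 − 51.5 = 22.5.
Deadweight loss = ½ × 2.5 × 22.5 = $28.125.

$28.125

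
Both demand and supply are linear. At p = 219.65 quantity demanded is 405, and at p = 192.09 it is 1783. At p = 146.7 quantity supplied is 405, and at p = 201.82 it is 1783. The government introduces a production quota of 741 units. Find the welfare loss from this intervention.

Demand slope = (192.09 − 219.65)/(1783 − 405) = −0.02, so p = 227.75 − 0.02q.
Supply slope = (201.82 − 146.7)/(1783 − 405) = 0.04, so p = 130.5 + 0.04q.
Competitive equilibrium: 227.75 − 0.02q = 130.5 + 0.04q → q* = 1620.8333, p* = 195.3333.
At q = 741: demand price = 227.75 − 0.02·741 = 212.93; supply price = 130.5 + 0.04·741 = 160.14.
Δq = 1620.8333 − 741 = 879.8333; wedge = 212.93 − 160.14 = 52.79.
The triangle = ½ × 879.8333 × 52.79 = 23223.20.

23223.20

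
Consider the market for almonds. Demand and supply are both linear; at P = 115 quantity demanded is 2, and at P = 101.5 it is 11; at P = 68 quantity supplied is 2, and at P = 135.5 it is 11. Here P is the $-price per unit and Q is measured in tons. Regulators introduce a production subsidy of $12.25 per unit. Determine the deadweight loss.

Demand slope = (101.5 − 115)/(11 − 2) = −1.5, so P = 118 − 1.5Q.
Supply slope = (135.5 − 68)/(11 − 2) = 7.5, so P = 53 + 7.5Q.
Competitive equilibrium: 118 − 1.5Q = 53 + 7.5Q → Q* = 7.2222, P* = 107.1667.
The subsidy lowers effective supply by 12.25: P = 40.75 + 7.5Q.
New quantity: 118 − 1.5Q = 40.75 + 7.5Q → Q' = 8.5833.
Overproduction ΔQ = 8.5833 − 7.2222 = 1.3611; wedge = subsidy = 12.25.
Welfare loss = ½ × 1.3611 × 12.25 = $8.34.

$8.34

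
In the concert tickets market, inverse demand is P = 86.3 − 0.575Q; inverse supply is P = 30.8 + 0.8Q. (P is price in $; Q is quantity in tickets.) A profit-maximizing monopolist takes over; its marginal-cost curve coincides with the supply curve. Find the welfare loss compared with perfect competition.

Competitive equilibrium: 86.3 − 0.575Q = 30.8 + 0.8Q → Q* = 40.3636, P* = 63.0909.
Marginal revenue: MR = 86.3 − 1.15Q. Set MR = MC: 86.3 − 1.15Q = 30.8 + 0.8Q → Q_m = 28.4615.
Price P_m = 86.3 − 0.575·28.4615 = 69.9346; MC(Q_m) = 30.8 + 0.8·28.4615 = 53.5692.
Competitive Q* = 40.3636, so ΔQ = 11.9021; wedge = 69.9346 − 53.5692 = 16.3654.
The triangle = ½ × 11.9021 × 16.3654 = $97.39.

$97.39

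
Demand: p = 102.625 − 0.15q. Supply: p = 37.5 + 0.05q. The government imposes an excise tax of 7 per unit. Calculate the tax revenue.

2034.375

Competitive equilibrium: 102.625 − 0.15q = 37.5 + 0.05q → q* = 325.625, p* = 53.7813.
With the tax, the buyer price exceeds the seller price by 7: (102.625 − 0.15q) − (37.5 + 0.05q) = 7 → q' = 290.625.
Tax revenue = 7 × 290.625 = 2034.375.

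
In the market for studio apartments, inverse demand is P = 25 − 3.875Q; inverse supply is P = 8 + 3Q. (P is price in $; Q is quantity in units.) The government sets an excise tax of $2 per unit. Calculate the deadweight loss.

Competitive equilibrium: 25 − 3.875Q = 8 + 3Q → Q* = 2.4727, P* = 15.4182.
With the tax, the buyer price exceeds the seller price by 2: (25 − 3.875Q) − (8 + 3Q) = 2 → Q' = 2.1818.
ΔQ = 2.4727 − 2.1818 = 0.2909; the wedge equals the tax, 2.
DWL = ½ × 0.2909 × 2 = $0.29.

$0.29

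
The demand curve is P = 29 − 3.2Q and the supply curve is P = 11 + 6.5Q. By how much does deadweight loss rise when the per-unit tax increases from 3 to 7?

2.06

Competitive equilibrium: 29 − 3.2Q = 11 + 6.5Q → Q* = 1.8557, P* = 23.0619.
For a per-unit tax t: ΔQ = t/9.7, so DWL = ½·t·(t/9.7) = t²/19.4.
At t = 3: DWL = 0.464. At t = 7: DWL = 2.526.
Increase = 2.526 − 0.464 = 2.06.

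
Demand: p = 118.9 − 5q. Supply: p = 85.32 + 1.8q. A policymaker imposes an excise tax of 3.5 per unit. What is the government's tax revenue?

15.48

Competitive equilibrium: 118.9 − 5q = 85.32 + 1.8q → q* = 4.9382, p* = 94.2088.
With the tax, the buyer price exceeds the seller price by 3.5: (118.9 − 5q) − (85.32 + 1.8q) = 3.5 → q' = 4.4235.
Tax revenue = 3.5 × 4.4235 = 15.48.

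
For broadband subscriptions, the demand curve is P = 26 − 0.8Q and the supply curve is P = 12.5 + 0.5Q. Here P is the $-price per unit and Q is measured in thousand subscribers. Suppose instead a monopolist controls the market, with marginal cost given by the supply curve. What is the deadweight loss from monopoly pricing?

Competitive equilibrium: 26 − 0.8Q = 12.5 + 0.5Q → Q* = 10.3846, P* = 17.6923.
Marginal revenue: MR = 26 − 1.6Q. Set MR = MC: 26 − 1.6Q = 12.5 + 0.5Q → Q_m = 6.4286.
Price P_m = 26 − 0.8·6.4286 = 20.8571; MC(Q_m) = 12.5 + 0.5·6.4286 = 15.7143.
Competitive Q* = 10.3846, so ΔQ = 3.956; wedge = 20.8571 − 15.7143 = 5.1428.
Welfare loss = ½ × 3.956 × 5.1428 = $10.17 thousand.

$10.17 thousand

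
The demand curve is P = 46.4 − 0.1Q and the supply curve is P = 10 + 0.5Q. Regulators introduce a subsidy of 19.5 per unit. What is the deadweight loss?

316.875

Competitive equilibrium: 46.4 − 0.1Q = 10 + 0.5Q → Q* = 60.6667, P* = 40.3333.
The subsidy lowers effective supply by 19.5: P = 0.5Q − 9.5.
New quantity: 46.4 − 0.1Q = 0.5Q − 9.5 → Q' = 93.1667.
Overproduction ΔQ = 93.1667 − 60.6667 = 32.5; wedge = subsidy = 19.5.
Welfare loss = ½ × 32.5 × 19.5 = 316.875.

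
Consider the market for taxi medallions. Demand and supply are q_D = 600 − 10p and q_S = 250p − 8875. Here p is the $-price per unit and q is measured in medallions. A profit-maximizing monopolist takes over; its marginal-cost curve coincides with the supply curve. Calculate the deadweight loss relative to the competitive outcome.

$693.44

In inverse form: demand p = 60 − 0.1q, supply p = 35.5 + 0.004q.
Competitive equilibrium: 60 − 0.1q = 35.5 + 0.004q → q* = 235.5769, p* = 36.4423.
Marginal revenue: MR = 60 − 0.2q. Set MR = MC: 60 − 0.2q = 35.5 + 0.004q → q_m = 120.098.
Price p_m = 60 − 0.1·120.098 = 47.9902; MC(q_m) = 35.5 + 0.004·120.098 = 35.9804.
Competitive q* = 235.5769, so Δq = 115.4789; wedge = 47.9902 − 35.9804 = 12.0098.
The triangle = ½ × 115.4789 × 12.0098 = $693.44.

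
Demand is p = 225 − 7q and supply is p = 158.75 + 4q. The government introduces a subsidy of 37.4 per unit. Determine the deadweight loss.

Competitive equilibrium: 225 − 7q = 158.75 + 4q → q* = 6.0227, p* = 182.8409.
The subsidy lowers effective supply by 37.4: p = 121.35 + 4q.
New quantity: 225 − 7q = 121.35 + 4q → q' = 9.4227.
Overproduction Δq = 9.4227 − 6.0227 = 3.4; wedge = subsidy = 37.4.
Welfare loss = ½ × 3.4 × 37.4 = 63.58.

63.58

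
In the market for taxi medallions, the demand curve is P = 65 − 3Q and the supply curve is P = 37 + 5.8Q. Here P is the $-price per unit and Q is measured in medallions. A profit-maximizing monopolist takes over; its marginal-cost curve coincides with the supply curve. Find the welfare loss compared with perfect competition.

Competitive equilibrium: 65 − 3Q = 37 + 5.8Q → Q* = 3.1818, P* = 55.4545.
Marginal revenue: MR = 65 − 6Q. Set MR = MC: 65 − 6Q = 37 + 5.8Q → Q_m = 2.3729.
Price P_m = 65 − 3·2.3729 = 57.8813; MC(Q_m) = 37 + 5.8·2.3729 = 50.7628.
Competitive Q* = 3.1818, so ΔQ = 0.8089; wedge = 57.8813 − 50.7628 = 7.1185.
The triangle = ½ × 0.8089 × 7.1185 = $2.88.

$2.88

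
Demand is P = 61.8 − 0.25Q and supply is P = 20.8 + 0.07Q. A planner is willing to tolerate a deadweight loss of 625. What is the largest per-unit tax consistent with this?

Competitive equilibrium: 61.8 − 0.25Q = 20.8 + 0.07Q → Q* = 128.125, P* = 29.7688.
A tax t gives ΔQ = t/0.32 and wedge t, so DWL = t²/0.64.
t²/0.64 = 625 → t² = 400 → t = 20.

20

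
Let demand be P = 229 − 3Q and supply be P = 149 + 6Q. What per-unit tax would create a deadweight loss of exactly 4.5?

Competitive equilibrium: 229 − 3Q = 149 + 6Q → Q* = 8.8889, P* = 202.3333.
A tax t gives ΔQ = t/9 and wedge t, so DWL = t²/18.
t²/18 = 4.5 → t² = 81 → t = 9.

9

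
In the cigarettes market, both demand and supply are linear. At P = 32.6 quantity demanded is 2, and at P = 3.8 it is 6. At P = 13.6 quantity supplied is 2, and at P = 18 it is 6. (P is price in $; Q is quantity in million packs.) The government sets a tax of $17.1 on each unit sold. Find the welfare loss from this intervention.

Demand slope = (3.8 − 32.6)/(6 − 2) = −7.2, so P = 47 − 7.2Q.
Supply slope = (18 − 13.6)/(6 − 2) = 1.1, so P = 11.4 + 1.1Q.
Competitive equilibrium: 47 − 7.2Q = 11.4 + 1.1Q → Q* = 4.2892, P* = 16.1181.
With the tax, the buyer price exceeds the seller price by 17.1: (47 − 7.2Q) − (11.4 + 1.1Q) = 17.1 → Q' = 2.2289.
ΔQ = 4.2892 − 2.2289 = 2.0603; the wedge equals the tax, 17.1.
DWL = ½ × 2.0603 × 17.1 = $17.62 million.

$17.62 million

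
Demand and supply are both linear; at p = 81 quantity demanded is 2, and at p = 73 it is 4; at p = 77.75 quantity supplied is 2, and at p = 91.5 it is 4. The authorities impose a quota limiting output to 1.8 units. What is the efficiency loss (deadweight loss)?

1.35

Demand slope = (73 − 81)/(4 − 2) = −4, so p = 89 − 4q.
Supply slope = (91.5 − 77.75)/(4 − 2) = 6.875, so p = 64 + 6.875q.
Competitive equilibrium: 89 − 4q = 64 + 6.875q → q* = 2.2989, p* = 79.8046.
At q = 1.8: demand price = 89 − 4·1.8 = 81.8; supply price = 64 + 6.875·1.8 = 76.375.
Δq = 2.2989 − 1.8 = 0.4989; wedge = 81.8 − 76.375 = 5.425.
Deadweight loss = ½ × 0.4989 × 5.425 = 1.35.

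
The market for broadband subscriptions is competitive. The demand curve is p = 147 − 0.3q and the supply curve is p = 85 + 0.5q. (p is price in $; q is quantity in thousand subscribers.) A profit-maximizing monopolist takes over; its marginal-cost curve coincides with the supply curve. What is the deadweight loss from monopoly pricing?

Competitive equilibrium: 147 − 0.3q = 85 + 0.5q → q* = 77.5, p* = 123.75.
Marginal revenue: MR = 147 − 0.6q. Set MR = MC: 147 − 0.6q = 85 + 0.5q → q_m = 56.3636.
Price p_m = 147 − 0.3·56.3636 = 130.0909; MC(q_m) = 85 + 0.5·56.3636 = 113.1818.
Competitive q* = 77.5, so Δq = 21.1364; wedge = 130.0909 − 113.1818 = 16.9091.
DWL = ½ × 21.1364 × 16.9091 = $178.70 thousand.

$178.70 thousand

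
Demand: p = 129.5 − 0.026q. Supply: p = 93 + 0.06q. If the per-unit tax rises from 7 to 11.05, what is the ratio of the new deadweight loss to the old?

Competitive equilibrium: 129.5 − 0.026q = 93 + 0.06q → q* = 424.4186, p* = 118.4651.
For a per-unit tax t: Δq = t/0.086, so DWL = ½·t·(t/0.086) = t²/0.172.
At t = 7: DWL = 284.884. At t = 11.05: DWL = 709.898.
Ratio = (11.05/7)² = 2.492.

2.492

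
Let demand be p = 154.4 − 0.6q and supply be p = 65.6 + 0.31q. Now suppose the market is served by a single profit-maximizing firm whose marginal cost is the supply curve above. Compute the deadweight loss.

Competitive equilibrium: 154.4 − 0.6q = 65.6 + 0.31q → q* = 97.58242, p* = 95.85055.
Marginal revenue: MR = 154.4 − 1.2q. Set MR = MC: 154.4 − 1.2q = 65.6 + 0.31q → q_m = 58.80795.
Price p_m = 154.4 − 0.6·58.80795 = 119.11523; MC(q_m) = 65.6 + 0.31·58.80795 = 83.83046.
Competitive q* = 97.58242, so Δq = 38.77447; wedge = 119.11523 − 83.83046 = 35.28477.
DWL = ½ × 38.77447 × 35.28477 = 684.07.

684.07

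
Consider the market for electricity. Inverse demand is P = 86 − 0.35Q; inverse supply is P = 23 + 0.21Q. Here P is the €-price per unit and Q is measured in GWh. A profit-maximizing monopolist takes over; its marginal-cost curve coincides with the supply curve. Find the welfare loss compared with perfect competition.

Competitive equilibrium: 86 − 0.35Q = 23 + 0.21Q → Q* = 112.5, P* = 46.625.
Marginal revenue: MR = 86 − 0.7Q. Set MR = MC: 86 − 0.7Q = 23 + 0.21Q → Q_m = 69.2308.
Price P_m = 86 − 0.35·69.2308 = 61.7692; MC(Q_m) = 23 + 0.21·69.2308 = 37.5385.
Competitive Q* = 112.5, so ΔQ = 43.2692; wedge = 61.7692 − 37.5385 = 24.2307.
DWL = ½ × 43.2692 × 24.2307 = €524.22.

€524.22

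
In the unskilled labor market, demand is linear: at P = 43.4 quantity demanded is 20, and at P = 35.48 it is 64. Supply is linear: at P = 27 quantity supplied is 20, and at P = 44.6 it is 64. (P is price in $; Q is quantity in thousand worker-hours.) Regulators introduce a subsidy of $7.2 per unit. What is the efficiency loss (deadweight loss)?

$44.69 thousand

Demand slope = (35.48 − 43.4)/(64 − 20) = −0.18, so P = 47 − 0.18Q.
Supply slope = (44.6 − 27)/(64 − 20) = 0.4, so P = 19 + 0.4Q.
Competitive equilibrium: 47 − 0.18Q = 19 + 0.4Q → Q* = 48.2759, P* = 38.3103.
The subsidy lowers effective supply by 7.2: P = 11.8 + 0.4Q.
New quantity: 47 − 0.18Q = 11.8 + 0.4Q → Q' = 60.6897.
Overproduction ΔQ = 60.6897 − 48.2759 = 12.4138; wedge = subsidy = 7.2.
DWL = ½ × 12.4138 × 7.2 = $44.69 thousand.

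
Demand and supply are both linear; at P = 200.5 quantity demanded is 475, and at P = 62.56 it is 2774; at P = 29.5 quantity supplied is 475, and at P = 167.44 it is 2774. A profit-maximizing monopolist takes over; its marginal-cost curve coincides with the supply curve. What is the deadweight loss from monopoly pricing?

Demand slope = (62.56 − 200.5)/(2774 − 475) = −0.06, so P = 229 − 0.06Q.
Supply slope = (167.44 − 29.5)/(2774 − 475) = 0.06, so P = 1 + 0.06Q.
Competitive equilibrium: 229 − 0.06Q = 1 + 0.06Q → Q* = 1900, P* = 115.
Marginal revenue: MR = 229 − 0.12Q. Set MR = MC: 229 − 0.12Q = 1 + 0.06Q → Q_m = 1266.6667.
Price P_m = 229 − 0.06·1266.6667 = 153; MC(Q_m) = 1 + 0.06·1266.6667 = 77.
Competitive Q* = 1900, so ΔQ = 633.3333; wedge = 153 − 77 = 76.
Deadweight loss = ½ × 633.3333 × 76 = 24066.67.

24066.67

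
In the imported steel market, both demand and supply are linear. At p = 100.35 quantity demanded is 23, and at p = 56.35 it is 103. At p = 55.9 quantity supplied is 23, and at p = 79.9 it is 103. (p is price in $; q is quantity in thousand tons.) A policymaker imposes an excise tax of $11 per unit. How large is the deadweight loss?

$71.18 thousand

Demand slope = (56.35 − 100.35)/(103 − 23) = −0.55, so p = 113 − 0.55q.
Supply slope = (79.9 − 55.9)/(103 − 23) = 0.3, so p = 49 + 0.3q.
Competitive equilibrium: 113 − 0.55q = 49 + 0.3q → q* = 75.2941, p* = 71.5882.
With the tax, the buyer price exceeds the seller price by 11: (113 − 0.55q) − (49 + 0.3q) = 11 → q' = 62.3529.
Δq = 75.2941 − 62.3529 = 12.9412; the wedge equals the tax, 11.
Deadweight loss = ½ × 12.9412 × 11 = $71.18 thousand.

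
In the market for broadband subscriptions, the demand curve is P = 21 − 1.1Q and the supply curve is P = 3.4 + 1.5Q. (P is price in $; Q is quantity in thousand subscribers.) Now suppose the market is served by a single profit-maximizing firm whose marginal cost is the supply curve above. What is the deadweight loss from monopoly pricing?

$5.27 thousand

Competitive equilibrium: 21 − 1.1Q = 3.4 + 1.5Q → Q* = 6.76923, P* = 13.55385.
Marginal revenue: MR = 21 − 2.2Q. Set MR = MC: 21 − 2.2Q = 3.4 + 1.5Q → Q_m = 4.75676.
Price P_m = 21 − 1.1·4.75676 = 15.76756; MC(Q_m) = 3.4 + 1.5·4.75676 = 10.53514.
Competitive Q* = 6.76923, so ΔQ = 2.01247; wedge = 15.76756 − 10.53514 = 5.23242.
Deadweight loss = ½ × 2.01247 × 5.23242 = $5.27 thousand.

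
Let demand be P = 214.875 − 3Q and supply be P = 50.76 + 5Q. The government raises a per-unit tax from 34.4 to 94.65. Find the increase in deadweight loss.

Competitive equilibrium: 214.875 − 3Q = 50.76 + 5Q → Q* = 20.5144, P* = 153.3319.
For a per-unit tax t: ΔQ = t/8, so DWL = ½·t·(t/8) = t²/16.
At t = 34.4: DWL = 73.96. At t = 94.65: DWL = 559.914.
Increase = 559.914 − 73.96 = 485.95.

485.95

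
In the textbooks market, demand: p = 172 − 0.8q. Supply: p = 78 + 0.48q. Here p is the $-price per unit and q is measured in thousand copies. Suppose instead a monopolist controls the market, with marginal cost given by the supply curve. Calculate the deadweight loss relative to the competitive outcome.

$510.59 thousand

Competitive equilibrium: 172 − 0.8q = 78 + 0.48q → q* = 73.4375, p* = 113.25.
Marginal revenue: MR = 172 − 1.6q. Set MR = MC: 172 − 1.6q = 78 + 0.48q → q_m = 45.1923.
Price p_m = 172 − 0.8·45.1923 = 135.8462; MC(q_m) = 78 + 0.48·45.1923 = 99.6923.
Competitive q* = 73.4375, so Δq = 28.2452; wedge = 135.8462 − 99.6923 = 36.1539.
The triangle = ½ × 28.2452 × 36.1539 = $510.59 thousand.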